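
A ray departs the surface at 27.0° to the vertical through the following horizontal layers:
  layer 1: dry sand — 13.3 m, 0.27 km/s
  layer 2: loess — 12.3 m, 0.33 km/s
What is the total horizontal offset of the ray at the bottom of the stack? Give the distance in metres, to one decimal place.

p = sin θ₁/V₁ = sin 27.0°/0.27 = 1.6814e+00 s/km is conserved through the stack.
Layer 1: θ = 27.00°; offset = 13.3·tan 27.00° = 6.777 m.
Layer 2: sin θ = p·0.33 = 0.5549 → θ = 33.70°; offset = 12.3·tan 33.70° = 8.204 m.
Summing the layer offsets gives 14.980 m.

15.0 m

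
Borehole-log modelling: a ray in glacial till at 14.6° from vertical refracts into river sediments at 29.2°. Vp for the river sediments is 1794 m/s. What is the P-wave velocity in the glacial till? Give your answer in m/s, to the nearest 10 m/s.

Snell's law: sin 14.6°/V₁ = sin 29.2°/V₂.
V₁ = V₂·sin 14.6°/sin 29.2° = 1794 × 0.5167 = 926.93 m/s.

930 m/s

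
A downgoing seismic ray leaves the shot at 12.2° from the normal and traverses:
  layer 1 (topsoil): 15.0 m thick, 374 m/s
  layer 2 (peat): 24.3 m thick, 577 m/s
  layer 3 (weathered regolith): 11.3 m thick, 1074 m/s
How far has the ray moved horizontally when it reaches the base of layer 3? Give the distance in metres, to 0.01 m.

20.25 m

Ray parameter p = sin 12.2° / 374 m/s = 5.6504e-04 s/m.
Layer 1: θ = 12.20°; offset = 15.0·tan 12.20° = 3.2431 m.
Layer 2: sin θ = p·577 = 0.3260 → θ = 19.03°; offset = 24.3·tan 19.03° = 8.3804 m.
Layer 3: sin θ = p·1074 = 0.6069 → θ = 37.36°; offset = 11.3·tan 37.36° = 8.6277 m.
Total horizontal offset = 20.2512 m.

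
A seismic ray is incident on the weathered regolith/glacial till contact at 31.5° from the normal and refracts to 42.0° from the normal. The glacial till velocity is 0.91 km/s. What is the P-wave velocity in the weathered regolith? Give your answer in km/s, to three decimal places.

0.711 km/s

Snell's law: sin 31.5°/V₁ = sin 42.0°/V₂.
V₁ = V₂·sin 31.5°/sin 42.0° = 0.91 × 0.7809 = 0.711 km/s.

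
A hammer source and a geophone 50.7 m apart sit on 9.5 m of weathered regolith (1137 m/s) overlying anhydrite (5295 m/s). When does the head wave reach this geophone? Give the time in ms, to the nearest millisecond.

t = x/V₂ + 2h·√(V₂²−V₁²)/(V₁V₂).
√(V₂²−V₁²) = √(5295²−1137²) = 5171.5 m/s; delay term = 2·9.5·5171.5/(1137·5295) = 0.01632 s.
t = 50.7/5295 + 0.01632 = 0.02590 s.

26 ms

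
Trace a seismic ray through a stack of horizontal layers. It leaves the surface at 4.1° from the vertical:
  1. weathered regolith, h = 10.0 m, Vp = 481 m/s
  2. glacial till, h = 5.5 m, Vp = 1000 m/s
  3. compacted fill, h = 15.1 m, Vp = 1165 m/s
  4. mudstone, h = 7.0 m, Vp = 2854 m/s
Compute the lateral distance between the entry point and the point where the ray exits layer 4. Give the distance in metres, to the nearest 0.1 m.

Apply Snell's law at each interface; in layer i the horizontal offset is hᵢ·tan θᵢ.
Layer 1: θ = 4.10°; offset = 10.0·tan 4.10° = 0.717 m.
Layer 2: sin θ = 1000·sin 4.1°/481 = 0.1486, θ = 8.55°; offset = 5.5·tan 8.55° = 0.827 m.
Layer 3: sin θ = 1165·sin 4.1°/481 = 0.1732, θ = 9.97°; offset = 15.1·tan 9.97° = 2.655 m.
Layer 4: sin θ = 2854·sin 4.1°/481 = 0.4242, θ = 25.10°; offset = 7.0·tan 25.10° = 3.279 m.
Total horizontal offset = 7.478 m.

7.5 m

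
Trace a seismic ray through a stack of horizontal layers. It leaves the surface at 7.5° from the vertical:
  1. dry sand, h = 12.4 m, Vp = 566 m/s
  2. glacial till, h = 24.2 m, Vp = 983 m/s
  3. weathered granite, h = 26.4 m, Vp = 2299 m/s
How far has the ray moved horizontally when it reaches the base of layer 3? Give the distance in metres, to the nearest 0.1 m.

p = sin θ₁/V₁ = sin 7.5°/566 = 2.3061e-04 s/m is conserved through the stack.
Layer 1: θ = 7.50°; offset = 12.4·tan 7.50° = 1.632 m.
Layer 2: sin θ = p·983 = 0.2267 → θ = 13.10°; offset = 24.2·tan 13.10° = 5.633 m.
Layer 3: sin θ = p·2299 = 0.5302 → θ = 32.02°; offset = 26.4·tan 32.02° = 16.508 m.
Summing the layer offsets gives 23.773 m.

23.8 m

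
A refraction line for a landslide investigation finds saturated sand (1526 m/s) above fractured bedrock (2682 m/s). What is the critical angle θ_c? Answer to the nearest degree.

35°

Critical incidence: sin θ_c = V₁/V₂ = 1526/2682 = 0.5690.
θ_c = arcsin 0.5690 = 34.68°.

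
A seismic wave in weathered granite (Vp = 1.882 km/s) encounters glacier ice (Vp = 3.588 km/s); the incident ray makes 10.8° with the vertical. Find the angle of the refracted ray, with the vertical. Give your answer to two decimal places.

Snell's law: sin θ₂ = (V₂/V₁)·sin θ₁ = (3.588/1.882)·sin 10.8° = 0.3572.
θ₂ = arcsin 0.3572 = 20.93° from the normal.

20.93°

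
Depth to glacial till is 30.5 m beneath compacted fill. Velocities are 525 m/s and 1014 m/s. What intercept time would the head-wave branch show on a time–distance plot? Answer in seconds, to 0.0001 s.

tᵢ = 2h·√(V₂²−V₁²)/(V₁V₂).
√(V₂²−V₁²) = √(1014²−525²) = 867.5 m/s.
tᵢ = 2·30.5·867.5/(525·1014) = 0.09940 s.

0.0994 s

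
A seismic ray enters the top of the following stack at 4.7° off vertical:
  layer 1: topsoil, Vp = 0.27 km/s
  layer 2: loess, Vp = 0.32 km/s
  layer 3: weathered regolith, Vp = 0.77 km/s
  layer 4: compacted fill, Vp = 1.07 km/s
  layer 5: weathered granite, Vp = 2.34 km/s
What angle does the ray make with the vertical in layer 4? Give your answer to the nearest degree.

Ray parameter p = sin 4.7° / 0.27 = 3.0348e-01 s/km.
sin θ_4 = p·V_4 = 3.0348e-01 × 1.07 = 0.3247.
θ_4 = arcsin 0.3247 = 18.95°.

19°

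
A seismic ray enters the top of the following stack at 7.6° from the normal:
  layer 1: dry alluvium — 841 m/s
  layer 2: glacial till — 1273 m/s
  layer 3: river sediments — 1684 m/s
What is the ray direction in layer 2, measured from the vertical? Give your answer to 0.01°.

Ray parameter p = sin 7.6° / 841 = 1.5726e-04 s/m.
sin θ_2 = p·V_2 = 1.5726e-04 × 1273 = 0.2002.
θ_2 = arcsin 0.2002 = 11.55°.

11.55°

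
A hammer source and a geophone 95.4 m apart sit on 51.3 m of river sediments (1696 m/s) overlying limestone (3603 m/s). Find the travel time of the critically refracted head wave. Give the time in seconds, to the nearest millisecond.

0.080 s

θ_c = arcsin(V₁/V₂) = arcsin(1696/3603) = 28.08°, cos θ_c = 0.8823.
Intercept time tᵢ = 2h cos θ_c / V₁ = 2·51.3·0.8823/1696 = 0.05337 s.
t = x/V₂ + tᵢ = 95.4/3603 + 0.05337 = 0.07985 s.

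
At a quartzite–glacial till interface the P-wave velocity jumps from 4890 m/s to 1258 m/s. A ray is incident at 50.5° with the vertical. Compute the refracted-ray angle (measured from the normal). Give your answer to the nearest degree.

sin θ₁/V₁ = sin θ₂/V₂ ⇒ sin θ₂ = 1258·sin 50.5°/4890 = 1258·0.7716/4890 = 0.1985.
θ₂ = arcsin 0.1985 = 11.45° from the normal.

11°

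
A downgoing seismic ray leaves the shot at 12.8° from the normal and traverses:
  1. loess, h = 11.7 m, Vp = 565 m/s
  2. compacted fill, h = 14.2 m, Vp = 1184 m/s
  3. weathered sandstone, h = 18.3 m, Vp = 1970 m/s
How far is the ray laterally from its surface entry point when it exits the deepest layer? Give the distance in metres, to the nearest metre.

p = sin θ₁/V₁ = sin 12.8°/565 = 3.9212e-04 s/m is conserved through the stack.
Layer 1: θ = 12.80°; offset = 11.7·tan 12.80° = 2.658 m.
Layer 2: sin θ = p·1184 = 0.4643 → θ = 27.66°; offset = 14.2·tan 27.66° = 7.444 m.
Layer 3: sin θ = p·1970 = 0.7725 → θ = 50.58°; offset = 18.3·tan 50.58° = 22.261 m.
Σ offsets = 32.362 m.

32 m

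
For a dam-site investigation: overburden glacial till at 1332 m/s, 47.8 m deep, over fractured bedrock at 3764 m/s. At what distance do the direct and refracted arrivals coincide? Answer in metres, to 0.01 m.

x_cross = 2h·√((V₂+V₁)/(V₂−V₁)).
(V₂+V₁)/(V₂−V₁) = (3764+1332)/(3764−1332) = 2.0954; √ = 1.4475.
x_cross = 2·47.8·1.4475 = 138.39 m.

138.39 m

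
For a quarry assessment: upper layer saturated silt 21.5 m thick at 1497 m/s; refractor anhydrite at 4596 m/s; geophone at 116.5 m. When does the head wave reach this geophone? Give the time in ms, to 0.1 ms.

52.5 ms

θ_c = arcsin(V₁/V₂) = arcsin(1497/4596) = 19.01°, cos θ_c = 0.9455.
Intercept time tᵢ = 2h cos θ_c / V₁ = 2·21.5·0.9455/1497 = 0.02716 s.
t = x/V₂ + tᵢ = 116.5/4596 + 0.02716 = 0.05251 s.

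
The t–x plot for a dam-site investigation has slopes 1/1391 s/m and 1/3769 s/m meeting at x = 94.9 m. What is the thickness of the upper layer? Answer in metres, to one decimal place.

x_cross = 2h·√((V₂+V₁)/(V₂−V₁)) → h = x_cross / (2·√((V₂+V₁)/(V₂−V₁))).
√((V₂+V₁)/(V₂−V₁)) = √((3769+1391)/(3769−1391)) = 1.4731.
h = 94.9 / (2·1.4731) = 32.21 m.

32.2 m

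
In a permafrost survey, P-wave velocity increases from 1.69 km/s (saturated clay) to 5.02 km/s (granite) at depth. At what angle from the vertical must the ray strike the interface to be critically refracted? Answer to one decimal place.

Critical incidence: sin θ_c = V₁/V₂ = 1.69/5.02 = 0.3367.
θ_c = arcsin 0.3367 = 19.67°.

19.7°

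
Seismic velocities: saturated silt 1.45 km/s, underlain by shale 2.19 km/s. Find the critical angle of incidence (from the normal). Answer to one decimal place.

Critical incidence: sin θ_c = V₁/V₂ = 1.45/2.19 = 0.6621.
θ_c = arcsin 0.6621 = 41.46°.

41.5°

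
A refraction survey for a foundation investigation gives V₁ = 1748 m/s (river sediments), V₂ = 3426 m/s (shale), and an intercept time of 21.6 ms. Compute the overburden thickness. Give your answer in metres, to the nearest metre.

θ_c = arcsin(1748/3426) = 30.68°; cos θ_c = 0.8600.
tᵢ = 2h cos θ_c/V₁ ⇒ h = tᵢ·V₁/(2 cos θ_c) = 0.0216·1748/(2·0.8600) = 21.95 m.

22 m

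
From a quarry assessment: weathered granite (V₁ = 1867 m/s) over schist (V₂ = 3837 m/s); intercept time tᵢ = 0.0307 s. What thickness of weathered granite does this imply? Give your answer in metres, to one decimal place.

h = tᵢ·V₁·V₂ / (2·√(V₂²−V₁²)).
√(V₂²−V₁²) = √(3837² − 1867²) = 3352.1 m/s.
h = 0.0307 s × 1867 × 3837 / (2 × 3352.1) = 32.80 m.

32.8 m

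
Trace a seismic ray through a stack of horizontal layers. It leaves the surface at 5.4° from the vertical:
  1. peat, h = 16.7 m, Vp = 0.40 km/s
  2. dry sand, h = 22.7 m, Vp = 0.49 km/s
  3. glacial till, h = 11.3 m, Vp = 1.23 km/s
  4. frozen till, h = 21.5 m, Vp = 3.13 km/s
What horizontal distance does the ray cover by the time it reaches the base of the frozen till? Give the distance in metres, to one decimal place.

31.0 m

Apply Snell's law at each interface; in layer i the horizontal offset is hᵢ·tan θᵢ.
Layer 1: θ = 5.40°; offset = 16.7·tan 5.40° = 1.579 m.
Layer 2: sin θ = 0.49·sin 5.4°/0.40 = 0.1153, θ = 6.62°; offset = 22.7·tan 6.62° = 2.634 m.
Layer 3: sin θ = 1.23·sin 5.4°/0.40 = 0.2894, θ = 16.82°; offset = 11.3·tan 16.82° = 3.416 m.
Layer 4: sin θ = 3.13·sin 5.4°/0.40 = 0.7364, θ = 47.43°; offset = 21.5·tan 47.43° = 23.402 m.
Summing the layer offsets gives 31.031 m.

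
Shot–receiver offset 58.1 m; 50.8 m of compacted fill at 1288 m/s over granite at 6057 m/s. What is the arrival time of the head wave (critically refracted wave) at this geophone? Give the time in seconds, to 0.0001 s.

0.0867 s

t = x/V₂ + 2h·√(V₂²−V₁²)/(V₁V₂).
√(V₂²−V₁²) = √(6057²−1288²) = 5918.5 m/s; delay term = 2·50.8·5918.5/(1288·6057) = 0.07708 s.
t = 58.1/6057 + 0.07708 = 0.08667 s.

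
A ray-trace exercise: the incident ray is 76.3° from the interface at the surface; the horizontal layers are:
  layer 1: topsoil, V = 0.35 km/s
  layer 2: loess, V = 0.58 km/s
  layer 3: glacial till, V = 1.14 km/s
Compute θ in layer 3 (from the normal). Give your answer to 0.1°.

50.5°

From the normal: θ₁ = 90° − 76.3° = 13.7°.
Snell's law across each interface conserves sin θ / V, so sin θ_3 = V_3·sin θ₁/V₁.
sin θ_3 = 1.14 × sin 13.7° / 0.35 = 0.7714.
θ_3 = arcsin 0.7714 = 50.48°.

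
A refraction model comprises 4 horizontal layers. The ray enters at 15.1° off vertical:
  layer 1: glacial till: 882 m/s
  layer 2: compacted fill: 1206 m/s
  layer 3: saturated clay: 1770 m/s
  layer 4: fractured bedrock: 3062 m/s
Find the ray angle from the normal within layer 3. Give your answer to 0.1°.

31.5°

Ray parameter p = sin 15.1° / 882 = 2.9536e-04 s/m.
sin θ_3 = p·V_3 = 2.9536e-04 × 1770 = 0.5228.
θ_3 = 31.52° from the vertical.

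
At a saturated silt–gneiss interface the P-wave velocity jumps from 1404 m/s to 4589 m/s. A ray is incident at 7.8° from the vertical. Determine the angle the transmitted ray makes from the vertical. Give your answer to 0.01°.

sin θ₁/V₁ = sin θ₂/V₂ ⇒ sin θ₂ = 4589·sin 7.8°/1404 = 4589·0.1357/1404 = 0.4436.
θ₂ = sin⁻¹(0.4436) = 26.33° (from vertical).

26.33°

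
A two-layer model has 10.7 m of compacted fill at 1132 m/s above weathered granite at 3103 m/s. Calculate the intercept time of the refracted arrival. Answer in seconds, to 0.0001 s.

θ_c = arcsin(V₁/V₂) = arcsin(1132/3103) = 21.40°; cos θ_c = 0.9311.
tᵢ = 2h·cos θ_c / V₁ = 2·10.7·0.9311 / 1132 = 0.01760 s.

0.0176 s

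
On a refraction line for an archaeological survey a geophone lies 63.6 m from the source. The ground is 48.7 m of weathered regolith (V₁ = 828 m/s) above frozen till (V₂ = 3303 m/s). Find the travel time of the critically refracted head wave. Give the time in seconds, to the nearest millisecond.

t = x/V₂ + 2h·√(V₂²−V₁²)/(V₁V₂).
√(V₂²−V₁²) = √(3303²−828²) = 3197.5 m/s; delay term = 2·48.7·3197.5/(828·3303) = 0.11388 s.
t = 63.6/3303 + 0.11388 = 0.13313 s.

0.133 s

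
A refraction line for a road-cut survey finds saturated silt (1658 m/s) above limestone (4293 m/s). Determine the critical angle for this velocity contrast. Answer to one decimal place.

Critical incidence: sin θ_c = V₁/V₂ = 1658/4293 = 0.3862.
θ_c = arcsin 0.3862 = 22.72°.

22.7°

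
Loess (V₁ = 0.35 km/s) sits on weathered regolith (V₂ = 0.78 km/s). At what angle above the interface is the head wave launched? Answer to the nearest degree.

Critical incidence: sin θ_c = V₁/V₂ = 0.35/0.78 = 0.4487.
θ_c = arcsin 0.4487 = 26.66°.
Measured from the interface: 90° − 26.66° = 63.34°.

63°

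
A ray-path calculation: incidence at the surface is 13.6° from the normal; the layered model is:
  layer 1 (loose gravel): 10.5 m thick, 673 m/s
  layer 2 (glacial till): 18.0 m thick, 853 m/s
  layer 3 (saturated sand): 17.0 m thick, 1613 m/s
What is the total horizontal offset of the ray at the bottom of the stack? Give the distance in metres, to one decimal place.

19.8 m

Apply Snell's law at each interface; in layer i the horizontal offset is hᵢ·tan θᵢ.
Layer 1: θ = 13.60°; offset = 10.5·tan 13.60° = 2.540 m.
Layer 2: sin θ = 853·sin 13.6°/673 = 0.2980, θ = 17.34°; offset = 18.0·tan 17.34° = 5.620 m.
Layer 3: sin θ = 1613·sin 13.6°/673 = 0.5636, θ = 34.30°; offset = 17.0·tan 34.30° = 11.598 m.
Summing the layer offsets gives 19.758 m.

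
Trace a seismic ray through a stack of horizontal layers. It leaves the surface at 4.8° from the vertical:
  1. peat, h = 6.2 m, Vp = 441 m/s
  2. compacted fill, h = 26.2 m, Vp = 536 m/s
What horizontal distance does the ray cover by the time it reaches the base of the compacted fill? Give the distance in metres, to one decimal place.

3.2 m

Ray parameter p = sin 4.8° / 441 m/s = 1.8975e-04 s/m.
Layer 1: θ = 4.80°; offset = 6.2·tan 4.80° = 0.521 m.
Layer 2: sin θ = p·536 = 0.1017 → θ = 5.84°; offset = 26.2·tan 5.84° = 2.679 m.
Σ offsets = 3.199 m.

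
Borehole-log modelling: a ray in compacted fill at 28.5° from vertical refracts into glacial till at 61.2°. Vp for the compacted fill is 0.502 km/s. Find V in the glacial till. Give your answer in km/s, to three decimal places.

0.922 km/s

Snell's law: sin 28.5°/V₁ = sin 61.2°/V₂.
V₂ = V₁·sin 61.2°/sin 28.5° = 0.502 × 1.8365 = 0.922 km/s.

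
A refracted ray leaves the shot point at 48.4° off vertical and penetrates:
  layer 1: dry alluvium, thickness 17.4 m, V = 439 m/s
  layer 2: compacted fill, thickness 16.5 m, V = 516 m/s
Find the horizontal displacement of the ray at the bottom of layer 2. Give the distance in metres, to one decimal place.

50.0 m

Apply Snell's law at each interface; in layer i the horizontal offset is hᵢ·tan θᵢ.
Layer 1: θ = 48.40°; offset = 17.4·tan 48.40° = 19.598 m.
Layer 2: sin θ = 516·sin 48.4°/439 = 0.8790, θ = 61.52°; offset = 16.5·tan 61.52° = 30.411 m.
Summing the layer offsets gives 50.009 m.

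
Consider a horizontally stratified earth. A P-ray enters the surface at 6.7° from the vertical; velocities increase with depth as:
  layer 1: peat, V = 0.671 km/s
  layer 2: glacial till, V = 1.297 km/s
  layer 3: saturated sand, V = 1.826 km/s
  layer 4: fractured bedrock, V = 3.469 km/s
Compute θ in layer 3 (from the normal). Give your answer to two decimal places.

Ray parameter p = sin 6.7° / 0.671 = 1.7388e-01 s/km.
sin θ_3 = p·V_3 = 1.7388e-01 × 1.826 = 0.3175.
θ_3 = 18.51° from the vertical.

18.51°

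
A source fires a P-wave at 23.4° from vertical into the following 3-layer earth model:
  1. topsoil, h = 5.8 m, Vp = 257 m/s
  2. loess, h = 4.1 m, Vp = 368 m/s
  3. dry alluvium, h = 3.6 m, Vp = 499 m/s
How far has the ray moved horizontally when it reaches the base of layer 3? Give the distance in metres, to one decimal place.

p = sin θ₁/V₁ = sin 23.4°/257 = 1.5453e-03 s/m is conserved through the stack.
Layer 1: θ = 23.40°; offset = 5.8·tan 23.40° = 2.510 m.
Layer 2: sin θ = p·368 = 0.5687 → θ = 34.66°; offset = 4.1·tan 34.66° = 2.835 m.
Layer 3: sin θ = p·499 = 0.7711 → θ = 50.45°; offset = 3.6·tan 50.45° = 4.360 m.
Σ offsets = 9.704 m.

9.7 m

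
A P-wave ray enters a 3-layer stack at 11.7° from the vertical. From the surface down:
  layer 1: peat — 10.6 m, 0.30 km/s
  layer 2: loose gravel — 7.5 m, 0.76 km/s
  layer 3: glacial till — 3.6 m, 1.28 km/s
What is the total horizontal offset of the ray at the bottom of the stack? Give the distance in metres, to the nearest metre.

p = sin θ₁/V₁ = sin 11.7°/0.30 = 6.7596e-01 s/km is conserved through the stack.
Layer 1: θ = 11.70°; offset = 10.6·tan 11.70° = 2.195 m.
Layer 2: sin θ = p·0.76 = 0.5137 → θ = 30.91°; offset = 7.5·tan 30.91° = 4.491 m.
Layer 3: sin θ = p·1.28 = 0.8652 → θ = 59.91°; offset = 3.6·tan 59.91° = 6.212 m.
Summing the layer offsets gives 12.898 m.

13 m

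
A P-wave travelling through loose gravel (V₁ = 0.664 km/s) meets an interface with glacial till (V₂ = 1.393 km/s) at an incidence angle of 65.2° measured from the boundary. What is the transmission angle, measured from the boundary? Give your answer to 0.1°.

Angle from the normal: 90° − 65.2° = 24.8°.
sin θ₁/V₁ = sin θ₂/V₂ ⇒ sin θ₂ = 1.393·sin 24.8°/0.664 = 1.393·0.4195/0.664 = 0.8800.
θ₂ = sin⁻¹(0.8800) = 61.64° (from vertical).
From the interface: 90° − 61.64° = 28.36°.

28.4°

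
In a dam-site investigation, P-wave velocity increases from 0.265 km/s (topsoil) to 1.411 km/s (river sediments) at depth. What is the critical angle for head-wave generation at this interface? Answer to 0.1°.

10.8°

Critical incidence: sin θ_c = V₁/V₂ = 0.265/1.411 = 0.1878.
θ_c = arcsin 0.1878 = 10.83°.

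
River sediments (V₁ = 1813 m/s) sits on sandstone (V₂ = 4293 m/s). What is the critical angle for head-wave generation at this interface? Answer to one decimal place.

25.0°

At critical incidence the refracted ray runs along the interface (θ₂ = 90°), so sin θ_c = V₁/V₂.
θ_c = arcsin(1813/4293) = arcsin 0.4223 = 24.98°.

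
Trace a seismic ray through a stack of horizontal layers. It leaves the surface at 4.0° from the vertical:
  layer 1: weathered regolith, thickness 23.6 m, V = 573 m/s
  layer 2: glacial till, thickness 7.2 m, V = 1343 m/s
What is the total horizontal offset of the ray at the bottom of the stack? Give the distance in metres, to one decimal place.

2.8 m

Apply Snell's law at each interface; in layer i the horizontal offset is hᵢ·tan θᵢ.
Layer 1: θ = 4.00°; offset = 23.6·tan 4.00° = 1.650 m.
Layer 2: sin θ = 1343·sin 4.0°/573 = 0.1635, θ = 9.41°; offset = 7.2·tan 9.41° = 1.193 m.
Summing the layer offsets gives 2.843 m.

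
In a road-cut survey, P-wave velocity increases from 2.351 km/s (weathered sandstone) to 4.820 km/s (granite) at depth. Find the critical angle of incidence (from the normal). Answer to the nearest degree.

29°

Critical incidence: sin θ_c = V₁/V₂ = 2.351/4.820 = 0.4878.
θ_c = arcsin 0.4878 = 29.19°.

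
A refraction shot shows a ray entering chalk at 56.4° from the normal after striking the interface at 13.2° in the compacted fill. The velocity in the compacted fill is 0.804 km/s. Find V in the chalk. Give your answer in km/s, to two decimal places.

2.93 km/s

Snell's law: sin 13.2°/V₁ = sin 56.4°/V₂.
V₂ = V₁·sin 56.4°/sin 13.2° = 0.804 × 3.6476 = 2.93 km/s.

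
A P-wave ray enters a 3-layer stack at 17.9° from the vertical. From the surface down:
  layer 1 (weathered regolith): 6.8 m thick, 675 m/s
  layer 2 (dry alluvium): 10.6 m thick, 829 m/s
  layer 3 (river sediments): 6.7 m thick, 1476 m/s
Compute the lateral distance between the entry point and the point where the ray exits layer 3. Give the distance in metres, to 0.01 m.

12.60 m

Apply Snell's law at each interface; in layer i the horizontal offset is hᵢ·tan θᵢ.
Layer 1: θ = 17.90°; offset = 6.8·tan 17.90° = 2.1963 m.
Layer 2: sin θ = 829·sin 17.9°/675 = 0.3775, θ = 22.18°; offset = 10.6·tan 22.18° = 4.3210 m.
Layer 3: sin θ = 1476·sin 17.9°/675 = 0.6721, θ = 42.23°; offset = 6.7·tan 42.23° = 6.0812 m.
Total horizontal offset = 12.5985 m.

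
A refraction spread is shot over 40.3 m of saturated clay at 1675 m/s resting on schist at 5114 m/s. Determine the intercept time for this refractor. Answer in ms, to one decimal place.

45.5 ms

tᵢ = 2h·√(V₂²−V₁²)/(V₁V₂).
√(V₂²−V₁²) = √(5114²−1675²) = 4831.9 m/s.
tᵢ = 2·40.3·4831.9/(1675·5114) = 0.04547 s.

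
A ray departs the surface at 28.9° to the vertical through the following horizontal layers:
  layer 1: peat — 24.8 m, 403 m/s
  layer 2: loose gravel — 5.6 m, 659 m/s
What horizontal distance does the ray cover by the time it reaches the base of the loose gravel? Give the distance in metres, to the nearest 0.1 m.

p = sin θ₁/V₁ = sin 28.9°/403 = 1.1992e-03 s/m is conserved through the stack.
Layer 1: θ = 28.90°; offset = 24.8·tan 28.90° = 13.690 m.
Layer 2: sin θ = p·659 = 0.7903 → θ = 52.21°; offset = 5.6·tan 52.21° = 7.223 m.
Σ offsets = 20.913 m.

20.9 m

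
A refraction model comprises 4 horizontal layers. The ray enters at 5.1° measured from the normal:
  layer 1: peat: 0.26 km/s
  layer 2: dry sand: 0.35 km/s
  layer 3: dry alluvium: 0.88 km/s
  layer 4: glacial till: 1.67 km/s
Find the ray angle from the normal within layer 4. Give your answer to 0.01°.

34.82°

Ray parameter p = sin 5.1° / 0.26 = 3.4190e-01 s/km.
sin θ_4 = p·V_4 = 3.4190e-01 × 1.67 = 0.5710.
θ_4 = arcsin 0.5710 = 34.82°.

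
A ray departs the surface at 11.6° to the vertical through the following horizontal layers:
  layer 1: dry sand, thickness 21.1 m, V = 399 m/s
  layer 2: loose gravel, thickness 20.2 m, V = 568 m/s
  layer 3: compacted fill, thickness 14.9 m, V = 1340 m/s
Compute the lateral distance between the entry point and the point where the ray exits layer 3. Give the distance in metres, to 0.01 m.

24.01 m

Apply Snell's law at each interface; in layer i the horizontal offset is hᵢ·tan θᵢ.
Layer 1: θ = 11.60°; offset = 21.1·tan 11.60° = 4.3312 m.
Layer 2: sin θ = 568·sin 11.6°/399 = 0.2862, θ = 16.63°; offset = 20.2·tan 16.63° = 6.0347 m.
Layer 3: sin θ = 1340·sin 11.6°/399 = 0.6753, θ = 42.48°; offset = 14.9·tan 42.48° = 13.6425 m.
Summing the layer offsets gives 24.0084 m.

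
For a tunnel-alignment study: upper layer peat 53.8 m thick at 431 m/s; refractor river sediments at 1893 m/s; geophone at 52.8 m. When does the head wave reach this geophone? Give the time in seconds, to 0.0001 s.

0.2710 s

θ_c = arcsin(V₁/V₂) = arcsin(431/1893) = 13.16°, cos θ_c = 0.9737.
Intercept time tᵢ = 2h cos θ_c / V₁ = 2·53.8·0.9737/431 = 0.24310 s.
t = x/V₂ + tᵢ = 52.8/1893 + 0.24310 = 0.27099 s.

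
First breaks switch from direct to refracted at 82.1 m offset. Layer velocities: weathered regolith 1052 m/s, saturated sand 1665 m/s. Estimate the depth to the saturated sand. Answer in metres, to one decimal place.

x_cross = 2h·√((V₂+V₁)/(V₂−V₁)) → h = x_cross / (2·√((V₂+V₁)/(V₂−V₁))).
√((V₂+V₁)/(V₂−V₁)) = √((1665+1052)/(1665−1052)) = 2.1053.
h = 82.1 / (2·2.1053) = 19.50 m.

19.5 m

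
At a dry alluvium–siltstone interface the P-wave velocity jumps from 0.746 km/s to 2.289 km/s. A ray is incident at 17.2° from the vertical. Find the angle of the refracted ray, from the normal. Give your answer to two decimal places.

65.14°

Snell's law: sin θ₂ = (V₂/V₁)·sin θ₁ = (2.289/0.746)·sin 17.2° = 0.9073.
θ₂ = sin⁻¹(0.9073) = 65.14° (from vertical).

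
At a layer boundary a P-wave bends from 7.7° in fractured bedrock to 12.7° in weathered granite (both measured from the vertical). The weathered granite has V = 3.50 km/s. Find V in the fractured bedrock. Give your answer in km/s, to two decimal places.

sin 7.7° = 0.1340; sin 12.7° = 0.2198.
V₁ = V₂·(sin θ₁/sin θ₂) = 3.50·(0.1340/0.2198) = 2.13 km/s.

2.13 km/s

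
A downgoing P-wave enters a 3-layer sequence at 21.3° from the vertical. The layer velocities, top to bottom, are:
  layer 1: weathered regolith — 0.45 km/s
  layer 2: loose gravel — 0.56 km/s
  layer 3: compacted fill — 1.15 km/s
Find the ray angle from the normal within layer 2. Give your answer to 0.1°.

26.9°

Ray parameter p = sin 21.3° / 0.45 = 8.0722e-01 s/km.
sin θ_2 = p·V_2 = 8.0722e-01 × 0.56 = 0.4520.
θ_2 = arcsin 0.4520 = 26.88°.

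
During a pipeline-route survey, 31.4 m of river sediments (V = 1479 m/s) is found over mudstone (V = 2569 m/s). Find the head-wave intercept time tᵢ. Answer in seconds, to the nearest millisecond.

0.035 s

θ_c = arcsin(V₁/V₂) = arcsin(1479/2569) = 35.15°; cos θ_c = 0.8177.
tᵢ = 2h·cos θ_c / V₁ = 2·31.4·0.8177 / 1479 = 0.03472 s.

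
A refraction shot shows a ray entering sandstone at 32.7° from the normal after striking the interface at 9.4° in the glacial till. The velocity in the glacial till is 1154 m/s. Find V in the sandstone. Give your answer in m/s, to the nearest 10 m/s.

sin 9.4° = 0.1633; sin 32.7° = 0.5402.
V₂ = V₁·(sin θ₂/sin θ₁) = 1154·(0.5402/0.1633) = 3817.14 m/s.

3820 m/s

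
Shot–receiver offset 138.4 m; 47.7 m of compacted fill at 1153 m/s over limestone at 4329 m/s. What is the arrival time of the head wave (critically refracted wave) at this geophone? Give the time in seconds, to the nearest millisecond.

θ_c = arcsin(V₁/V₂) = arcsin(1153/4329) = 15.45°, cos θ_c = 0.9639.
Intercept time tᵢ = 2h cos θ_c / V₁ = 2·47.7·0.9639/1153 = 0.07975 s.
t = x/V₂ + tᵢ = 138.4/4329 + 0.07975 = 0.11172 s.

0.112 s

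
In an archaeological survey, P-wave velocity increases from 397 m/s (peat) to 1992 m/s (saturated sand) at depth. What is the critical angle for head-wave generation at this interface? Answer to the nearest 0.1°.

11.5°

Critical incidence: sin θ_c = V₁/V₂ = 397/1992 = 0.1993.
θ_c = arcsin 0.1993 = 11.50°.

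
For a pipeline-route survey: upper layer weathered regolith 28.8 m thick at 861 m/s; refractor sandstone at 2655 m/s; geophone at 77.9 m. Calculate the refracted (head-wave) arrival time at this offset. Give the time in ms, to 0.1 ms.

θ_c = arcsin(V₁/V₂) = arcsin(861/2655) = 18.92°, cos θ_c = 0.9460.
Intercept time tᵢ = 2h cos θ_c / V₁ = 2·28.8·0.9460/861 = 0.06328 s.
t = x/V₂ + tᵢ = 77.9/2655 + 0.06328 = 0.09262 s.

92.6 ms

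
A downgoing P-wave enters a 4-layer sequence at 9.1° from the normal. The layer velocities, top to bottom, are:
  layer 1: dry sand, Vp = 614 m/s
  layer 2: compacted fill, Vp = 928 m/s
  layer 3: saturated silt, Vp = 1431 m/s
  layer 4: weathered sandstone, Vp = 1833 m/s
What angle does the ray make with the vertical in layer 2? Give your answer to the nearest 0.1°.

13.8°

Ray parameter p = sin 9.1° / 614 = 2.5759e-04 s/m.
sin θ_2 = p·V_2 = 2.5759e-04 × 928 = 0.2390.
θ_2 = 13.83° from the vertical.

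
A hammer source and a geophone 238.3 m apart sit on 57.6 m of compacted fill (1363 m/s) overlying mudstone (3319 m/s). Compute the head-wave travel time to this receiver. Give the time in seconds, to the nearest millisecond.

0.149 s

t = x/V₂ + 2h·√(V₂²−V₁²)/(V₁V₂).
√(V₂²−V₁²) = √(3319²−1363²) = 3026.2 m/s; delay term = 2·57.6·3026.2/(1363·3319) = 0.07706 s.
t = 238.3/3319 + 0.07706 = 0.14886 s.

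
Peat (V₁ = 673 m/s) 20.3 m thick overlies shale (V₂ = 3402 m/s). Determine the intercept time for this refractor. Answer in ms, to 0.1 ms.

θ_c = arcsin(V₁/V₂) = arcsin(673/3402) = 11.41°; cos θ_c = 0.9802.
tᵢ = 2h·cos θ_c / V₁ = 2·20.3·0.9802 / 673 = 0.05913 s.

59.1 ms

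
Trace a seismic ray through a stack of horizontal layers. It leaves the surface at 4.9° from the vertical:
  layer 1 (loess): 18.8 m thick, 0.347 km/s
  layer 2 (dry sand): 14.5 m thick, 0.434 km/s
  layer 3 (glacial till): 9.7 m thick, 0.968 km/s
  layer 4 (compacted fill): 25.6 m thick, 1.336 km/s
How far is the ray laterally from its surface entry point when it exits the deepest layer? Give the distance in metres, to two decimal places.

Apply Snell's law at each interface; in layer i the horizontal offset is hᵢ·tan θᵢ.
Layer 1: θ = 4.90°; offset = 18.8·tan 4.90° = 1.6117 m.
Layer 2: sin θ = 0.434·sin 4.9°/0.347 = 0.1068, θ = 6.13°; offset = 14.5·tan 6.13° = 1.5580 m.
Layer 3: sin θ = 0.968·sin 4.9°/0.347 = 0.2383, θ = 13.79°; offset = 9.7·tan 13.79° = 2.3799 m.
Layer 4: sin θ = 1.336·sin 4.9°/0.347 = 0.3289, θ = 19.20°; offset = 25.6·tan 19.20° = 8.9149 m.
Σ offsets = 14.4645 m.

14.46 m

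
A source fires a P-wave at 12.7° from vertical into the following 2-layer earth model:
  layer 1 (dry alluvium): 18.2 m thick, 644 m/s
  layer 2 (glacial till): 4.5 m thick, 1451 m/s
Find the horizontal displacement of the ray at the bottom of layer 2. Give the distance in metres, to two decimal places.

6.67 m

Ray parameter p = sin 12.7° / 644 m/s = 3.4138e-04 s/m.
Layer 1: θ = 12.70°; offset = 18.2·tan 12.70° = 4.1015 m.
Layer 2: sin θ = p·1451 = 0.4953 → θ = 29.69°; offset = 4.5·tan 29.69° = 2.5659 m.
Summing the layer offsets gives 6.6675 m.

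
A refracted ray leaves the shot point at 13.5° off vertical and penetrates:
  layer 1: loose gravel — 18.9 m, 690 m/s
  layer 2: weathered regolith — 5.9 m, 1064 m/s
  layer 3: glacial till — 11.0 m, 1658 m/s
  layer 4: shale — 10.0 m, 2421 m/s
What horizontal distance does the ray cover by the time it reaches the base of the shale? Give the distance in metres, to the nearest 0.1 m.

Ray parameter p = sin 13.5° / 690 m/s = 3.3833e-04 s/m.
Layer 1: θ = 13.50°; offset = 18.9·tan 13.50° = 4.537 m.
Layer 2: sin θ = p·1064 = 0.3600 → θ = 21.10°; offset = 5.9·tan 21.10° = 2.276 m.
Layer 3: sin θ = p·1658 = 0.5609 → θ = 34.12°; offset = 11.0·tan 34.12° = 7.454 m.
Layer 4: sin θ = p·2421 = 0.8191 → θ = 54.99°; offset = 10.0·tan 54.99° = 14.278 m.
Σ offsets = 28.546 m.

28.5 m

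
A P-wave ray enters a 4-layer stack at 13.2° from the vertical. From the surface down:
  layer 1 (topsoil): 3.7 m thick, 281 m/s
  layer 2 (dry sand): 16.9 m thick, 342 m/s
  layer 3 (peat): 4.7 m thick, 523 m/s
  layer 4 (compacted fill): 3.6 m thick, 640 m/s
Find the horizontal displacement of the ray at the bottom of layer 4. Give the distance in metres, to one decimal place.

10.2 m

Apply Snell's law at each interface; in layer i the horizontal offset is hᵢ·tan θᵢ.
Layer 1: θ = 13.20°; offset = 3.7·tan 13.20° = 0.868 m.
Layer 2: sin θ = 342·sin 13.2°/281 = 0.2779, θ = 16.14°; offset = 16.9·tan 16.14° = 4.890 m.
Layer 3: sin θ = 523·sin 13.2°/281 = 0.4250, θ = 25.15°; offset = 4.7·tan 25.15° = 2.207 m.
Layer 4: sin θ = 640·sin 13.2°/281 = 0.5201, θ = 31.34°; offset = 3.6·tan 31.34° = 2.192 m.
Summing the layer offsets gives 10.156 m.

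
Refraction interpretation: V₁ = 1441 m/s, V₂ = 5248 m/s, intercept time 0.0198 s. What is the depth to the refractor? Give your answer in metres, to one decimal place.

14.8 m

θ_c = arcsin(1441/5248) = 15.94°; cos θ_c = 0.9616.
tᵢ = 2h cos θ_c/V₁ ⇒ h = tᵢ·V₁/(2 cos θ_c) = 0.0198·1441/(2·0.9616) = 14.84 m.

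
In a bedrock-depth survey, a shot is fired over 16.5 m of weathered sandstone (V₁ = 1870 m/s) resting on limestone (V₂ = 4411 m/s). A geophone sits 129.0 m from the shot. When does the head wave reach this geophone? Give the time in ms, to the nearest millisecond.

t = x/V₂ + 2h·√(V₂²−V₁²)/(V₁V₂).
√(V₂²−V₁²) = √(4411²−1870²) = 3995.0 m/s; delay term = 2·16.5·3995.0/(1870·4411) = 0.01598 s.
t = 129.0/4411 + 0.01598 = 0.04523 s.

45 ms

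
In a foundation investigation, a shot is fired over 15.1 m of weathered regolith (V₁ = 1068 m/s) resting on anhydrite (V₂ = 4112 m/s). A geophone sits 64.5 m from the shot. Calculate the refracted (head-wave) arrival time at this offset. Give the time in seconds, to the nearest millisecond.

0.043 s

θ_c = arcsin(V₁/V₂) = arcsin(1068/4112) = 15.05°, cos θ_c = 0.9657.
Intercept time tᵢ = 2h cos θ_c / V₁ = 2·15.1·0.9657/1068 = 0.02731 s.
t = x/V₂ + tᵢ = 64.5/4112 + 0.02731 = 0.04299 s.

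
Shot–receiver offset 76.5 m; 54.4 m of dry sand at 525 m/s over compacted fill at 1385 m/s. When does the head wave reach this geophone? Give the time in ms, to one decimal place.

247.0 ms

t = x/V₂ + 2h·√(V₂²−V₁²)/(V₁V₂).
√(V₂²−V₁²) = √(1385²−525²) = 1281.6 m/s; delay term = 2·54.4·1281.6/(525·1385) = 0.19177 s.
t = 76.5/1385 + 0.19177 = 0.24701 s.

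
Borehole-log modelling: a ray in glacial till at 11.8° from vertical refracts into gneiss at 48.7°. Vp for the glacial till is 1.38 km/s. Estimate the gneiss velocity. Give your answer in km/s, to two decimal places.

5.07 km/s

Snell's law: sin 11.8°/V₁ = sin 48.7°/V₂.
V₂ = V₁·sin 48.7°/sin 11.8° = 1.38 × 3.6737 = 5.07 km/s.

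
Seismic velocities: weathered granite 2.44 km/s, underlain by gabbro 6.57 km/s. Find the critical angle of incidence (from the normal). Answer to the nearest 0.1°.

21.8°

Critical incidence: sin θ_c = V₁/V₂ = 2.44/6.57 = 0.3714.
θ_c = arcsin 0.3714 = 21.80°.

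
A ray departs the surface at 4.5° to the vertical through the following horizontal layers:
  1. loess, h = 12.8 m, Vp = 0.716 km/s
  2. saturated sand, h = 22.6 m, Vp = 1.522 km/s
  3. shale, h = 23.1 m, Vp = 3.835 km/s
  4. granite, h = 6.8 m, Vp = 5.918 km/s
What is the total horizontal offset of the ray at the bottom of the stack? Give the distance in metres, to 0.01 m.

21.32 m

Apply Snell's law at each interface; in layer i the horizontal offset is hᵢ·tan θᵢ.
Layer 1: θ = 4.50°; offset = 12.8·tan 4.50° = 1.0074 m.
Layer 2: sin θ = 1.522·sin 4.5°/0.716 = 0.1668, θ = 9.60°; offset = 22.6·tan 9.60° = 3.8228 m.
Layer 3: sin θ = 3.835·sin 4.5°/0.716 = 0.4202, θ = 24.85°; offset = 23.1·tan 24.85° = 10.6980 m.
Layer 4: sin θ = 5.918·sin 4.5°/0.716 = 0.6485, θ = 40.43°; offset = 6.8·tan 40.43° = 5.7930 m.
Summing the layer offsets gives 21.3212 m.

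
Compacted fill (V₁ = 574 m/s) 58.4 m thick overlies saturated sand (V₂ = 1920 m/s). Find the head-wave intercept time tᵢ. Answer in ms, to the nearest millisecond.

θ_c = arcsin(V₁/V₂) = arcsin(574/1920) = 17.40°; cos θ_c = 0.9543.
tᵢ = 2h·cos θ_c / V₁ = 2·58.4·0.9543 / 574 = 0.19418 s.

194 ms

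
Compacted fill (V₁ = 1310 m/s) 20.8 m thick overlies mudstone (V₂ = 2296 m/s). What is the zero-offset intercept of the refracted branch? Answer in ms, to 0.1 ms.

26.1 ms

θ_c = arcsin(V₁/V₂) = arcsin(1310/2296) = 34.79°; cos θ_c = 0.8213.
tᵢ = 2h·cos θ_c / V₁ = 2·20.8·0.8213 / 1310 = 0.02608 s.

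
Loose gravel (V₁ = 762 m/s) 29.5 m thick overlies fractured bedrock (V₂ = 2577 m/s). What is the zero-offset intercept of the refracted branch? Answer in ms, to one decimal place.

θ_c = arcsin(V₁/V₂) = arcsin(762/2577) = 17.20°; cos θ_c = 0.9553.
tᵢ = 2h·cos θ_c / V₁ = 2·29.5·0.9553 / 762 = 0.07397 s.

74.0 ms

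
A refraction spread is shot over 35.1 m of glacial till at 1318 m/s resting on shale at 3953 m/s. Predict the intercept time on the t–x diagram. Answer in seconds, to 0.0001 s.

0.0502 s

tᵢ = 2h·√(V₂²−V₁²)/(V₁V₂).
√(V₂²−V₁²) = √(3953²−1318²) = 3726.8 m/s.
tᵢ = 2·35.1·3726.8/(1318·3953) = 0.05021 s.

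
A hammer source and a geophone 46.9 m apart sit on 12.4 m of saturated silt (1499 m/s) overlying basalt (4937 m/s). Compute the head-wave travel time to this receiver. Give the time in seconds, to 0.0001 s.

0.0253 s

t = x/V₂ + 2h·√(V₂²−V₁²)/(V₁V₂).
√(V₂²−V₁²) = √(4937²−1499²) = 4703.9 m/s; delay term = 2·12.4·4703.9/(1499·4937) = 0.01576 s.
t = 46.9/4937 + 0.01576 = 0.02526 s.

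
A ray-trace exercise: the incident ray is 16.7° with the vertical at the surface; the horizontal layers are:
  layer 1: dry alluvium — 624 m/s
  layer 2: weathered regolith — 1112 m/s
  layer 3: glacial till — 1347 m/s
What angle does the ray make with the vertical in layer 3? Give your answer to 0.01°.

38.34°

Ray parameter p = sin 16.7° / 624 = 4.6051e-04 s/m.
sin θ_3 = p·V_3 = 4.6051e-04 × 1347 = 0.6203.
θ_3 = arcsin 0.6203 = 38.34°.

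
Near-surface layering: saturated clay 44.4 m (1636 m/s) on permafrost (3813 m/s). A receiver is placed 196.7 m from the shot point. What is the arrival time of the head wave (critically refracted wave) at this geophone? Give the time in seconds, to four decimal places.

0.1006 s

t = x/V₂ + 2h·√(V₂²−V₁²)/(V₁V₂).
√(V₂²−V₁²) = √(3813²−1636²) = 3444.2 m/s; delay term = 2·44.4·3444.2/(1636·3813) = 0.04903 s.
t = 196.7/3813 + 0.04903 = 0.10062 s.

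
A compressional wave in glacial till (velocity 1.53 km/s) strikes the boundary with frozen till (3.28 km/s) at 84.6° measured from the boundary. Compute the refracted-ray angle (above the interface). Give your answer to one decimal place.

Angle from the normal: 90° − 84.6° = 5.4°.
sin θ₁/V₁ = sin θ₂/V₂ ⇒ sin θ₂ = 3.28·sin 5.4°/1.53 = 3.28·0.0941/1.53 = 0.2017.
θ₂ = arcsin 0.2017 = 11.64° from the normal.
From the interface: 90° − 11.64° = 78.36°.

78.4°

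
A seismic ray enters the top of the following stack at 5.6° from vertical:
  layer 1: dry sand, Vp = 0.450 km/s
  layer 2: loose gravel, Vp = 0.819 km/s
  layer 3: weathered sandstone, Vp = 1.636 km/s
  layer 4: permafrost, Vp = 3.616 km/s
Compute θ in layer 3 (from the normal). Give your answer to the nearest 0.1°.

Snell's law across each interface conserves sin θ / V, so sin θ_3 = V_3·sin θ₁/V₁.
sin θ_3 = 1.636 × sin 5.6° / 0.450 = 0.3548.
θ_3 = arcsin 0.3548 = 20.78°.

20.8°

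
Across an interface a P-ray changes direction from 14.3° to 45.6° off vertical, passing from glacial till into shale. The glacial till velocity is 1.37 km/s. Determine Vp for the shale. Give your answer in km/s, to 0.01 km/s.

sin 14.3° = 0.2470; sin 45.6° = 0.7145.
V₂ = V₁·(sin θ₂/sin θ₁) = 1.37·(0.7145/0.2470) = 3.96 km/s.

3.96 km/s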